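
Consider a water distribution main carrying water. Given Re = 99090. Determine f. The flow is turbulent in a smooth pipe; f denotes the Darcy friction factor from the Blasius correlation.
Formula: f = \frac{0.316}{Re^{0.25}}
f = 0.316/99090^0.25 = 0.01781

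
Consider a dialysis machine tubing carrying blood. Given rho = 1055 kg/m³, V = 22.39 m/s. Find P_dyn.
Formula: P_{dyn} = \frac{1}{2} \rho V^2
P_dyn = 0.5·1055·22.39²/1000 = 264.4 kPa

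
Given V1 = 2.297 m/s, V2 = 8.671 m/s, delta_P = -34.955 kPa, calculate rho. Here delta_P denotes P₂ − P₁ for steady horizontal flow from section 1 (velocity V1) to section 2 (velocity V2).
Formula: \Delta P = \frac{1}{2} \rho (V_1^2 - V_2^2)
Substituting knowns: -34.955 = 0.5·rho·(2.297² − 8.671²)/1000
Solving for rho: rho = 2·(-34.955·1000)/(2.297² − 8.671²) = 1000 kg/m³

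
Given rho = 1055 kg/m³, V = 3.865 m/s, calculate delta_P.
Formula: V = \sqrt{\frac{2 \Delta P}{\rho}}
Substituting knowns: 3.865 = √(2·(delta_P·1000)/1055)
Solving for delta_P: delta_P = 3.865²·1055/2/1000 = 7.88 kPa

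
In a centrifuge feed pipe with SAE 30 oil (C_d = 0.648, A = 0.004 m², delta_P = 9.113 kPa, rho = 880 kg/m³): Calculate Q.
Formula: Q = C_d A \sqrt{\frac{2 \Delta P}{\rho}}
Q = 0.648·0.004·√(2·(9.113·1000)/880)·1000 = 11.8 L/s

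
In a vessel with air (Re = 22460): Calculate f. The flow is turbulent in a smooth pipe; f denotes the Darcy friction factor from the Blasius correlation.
Formula: f = \frac{0.316}{Re^{0.25}}
f = 0.316/22460^0.25 = 0.02581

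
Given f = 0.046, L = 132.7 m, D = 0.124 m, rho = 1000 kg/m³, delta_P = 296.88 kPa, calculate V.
Formula: \Delta P = f \frac{L}{D} \frac{\rho V^2}{2}
Substituting knowns: 296.88 = 0.046·(132.7/0.124)·0.5·1000·V²/1000
Solving for V: V = √((296.88·1000)/(0.046·(132.7/0.124)·0.5·1000)) = 3.473 m/s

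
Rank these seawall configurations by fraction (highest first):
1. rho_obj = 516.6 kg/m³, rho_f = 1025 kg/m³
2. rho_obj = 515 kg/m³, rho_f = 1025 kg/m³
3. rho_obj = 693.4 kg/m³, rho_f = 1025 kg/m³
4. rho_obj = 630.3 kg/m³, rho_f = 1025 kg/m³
Case 1: fraction = 0.504
Case 2: fraction = 0.5024
Case 3: fraction = 0.6765
Case 4: fraction = 0.6149
Ranking (highest first): 3, 4, 1, 2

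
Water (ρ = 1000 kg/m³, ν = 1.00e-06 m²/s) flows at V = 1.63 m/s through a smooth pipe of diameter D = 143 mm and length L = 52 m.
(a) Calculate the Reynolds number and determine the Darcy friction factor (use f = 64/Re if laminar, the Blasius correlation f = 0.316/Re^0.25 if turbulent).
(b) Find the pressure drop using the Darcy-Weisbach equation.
(a) Re = V·D/ν = 1.63·0.143/1.00e-06 = 233090 → turbulent (Re > 4000); f = 0.316/Re^0.25 = 0.316/233090^0.25 = 0.014382 (Blasius is strictly valid for Re ≲ 1e5; used here as the smooth-pipe estimate the problem specifies)
(b) Darcy-Weisbach: ΔP = f·(L/D)·½ρV²/1000 = 0.014382·(52/0.143)·½·1000·1.63²/1000 = 6.948 kPa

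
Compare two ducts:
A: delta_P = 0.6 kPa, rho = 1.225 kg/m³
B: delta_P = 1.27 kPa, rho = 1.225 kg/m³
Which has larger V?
V(A) = 31.3 m/s, V(B) = 45.54 m/s. Answer: B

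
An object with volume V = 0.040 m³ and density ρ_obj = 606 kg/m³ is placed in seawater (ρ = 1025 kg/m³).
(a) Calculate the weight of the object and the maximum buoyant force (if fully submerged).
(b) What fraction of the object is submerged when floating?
(a) W=rho_obj*g*V=606*9.81*0.040=237.8 N; F_B(max)=rho*g*V=1025*9.81*0.040=402.2 N
(b) Floating fraction=rho_obj/rho=606/1025=0.591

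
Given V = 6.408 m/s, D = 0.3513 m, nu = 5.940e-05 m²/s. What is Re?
Formula: Re = \frac{V D}{\nu}
Re = 6.408·0.3513/5.940e-05 = 37898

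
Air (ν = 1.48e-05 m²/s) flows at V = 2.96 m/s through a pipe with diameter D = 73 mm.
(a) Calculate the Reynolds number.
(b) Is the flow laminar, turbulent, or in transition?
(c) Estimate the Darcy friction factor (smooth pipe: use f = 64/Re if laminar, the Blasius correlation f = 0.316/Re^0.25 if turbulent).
(a) Re = V·D/ν = 2.96·0.073/1.48e-05 = 14600
(b) Flow regime: turbulent (Re > 4000)
(c) Friction factor: f = 0.316/Re^0.25 = 0.316/14600^0.25 = 0.02875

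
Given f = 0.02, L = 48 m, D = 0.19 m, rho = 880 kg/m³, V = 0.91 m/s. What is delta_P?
Formula: \Delta P = f \frac{L}{D} \frac{\rho V^2}{2}
delta_P = 0.02·(48/0.19)·0.5·880·0.91²/1000 = 1.841 kPa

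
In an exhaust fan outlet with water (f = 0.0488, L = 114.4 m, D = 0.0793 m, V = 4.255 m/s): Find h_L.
Formula: h_L = f \frac{L}{D} \frac{V^2}{2g}
h_L = 0.0488·(114.4/0.0793)·4.255²/(2·9.81) = 64.96 m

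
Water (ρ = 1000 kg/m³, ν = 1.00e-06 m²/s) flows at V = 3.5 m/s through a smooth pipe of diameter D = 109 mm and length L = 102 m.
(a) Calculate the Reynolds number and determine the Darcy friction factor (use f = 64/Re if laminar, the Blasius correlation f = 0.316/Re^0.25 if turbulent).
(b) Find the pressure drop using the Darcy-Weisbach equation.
(a) Re = V·D/ν = 3.5·0.109/1.00e-06 = 381500 → turbulent (Re > 4000); f = 0.316/Re^0.25 = 0.316/381500^0.25 = 0.012715 (Blasius is strictly valid for Re ≲ 1e5; used here as the smooth-pipe estimate the problem specifies)
(b) Darcy-Weisbach: ΔP = f·(L/D)·½ρV²/1000 = 0.012715·(102/0.109)·½·1000·3.5²/1000 = 72.88 kPa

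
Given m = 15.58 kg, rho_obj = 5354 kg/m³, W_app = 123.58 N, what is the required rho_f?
Formula: W_{app} = mg\left(1 - \frac{\rho_f}{\rho_{obj}}\right)
Substituting knowns: 123.58 = 15.58·9.81·(1 − rho_f/5354)
Solving for rho_f: rho_f = 5354·(1 − 123.58/(15.58·9.81)) = 1025 kg/m³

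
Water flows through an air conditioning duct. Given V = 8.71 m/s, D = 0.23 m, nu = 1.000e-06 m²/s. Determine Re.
Formula: Re = \frac{V D}{\nu}
Re = 8.71·0.23/1.000e-06 = 2.003e+06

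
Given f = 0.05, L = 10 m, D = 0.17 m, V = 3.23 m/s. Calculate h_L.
Formula: h_L = f \frac{L}{D} \frac{V^2}{2g}
h_L = 0.05·(10/0.17)·3.23²/(2·9.81) = 1.564 m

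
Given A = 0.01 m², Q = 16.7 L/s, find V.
Formula: Q = A V
Substituting knowns: 16.7 = 0.01·V·1000
Solving for V: V = (16.7/1000)/0.01 = 1.67 m/s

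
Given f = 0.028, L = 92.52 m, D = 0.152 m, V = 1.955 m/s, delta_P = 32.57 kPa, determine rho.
Formula: \Delta P = f \frac{L}{D} \frac{\rho V^2}{2}
Substituting knowns: 32.57 = 0.028·(92.52/0.152)·0.5·rho·1.955²/1000
Solving for rho: rho = (32.57·1000)/(0.028·(92.52/0.152)·0.5·1.955²) = 1000 kg/m³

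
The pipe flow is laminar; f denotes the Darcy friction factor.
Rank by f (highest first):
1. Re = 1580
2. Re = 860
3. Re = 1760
Case 1: f = 0.04051
Case 2: f = 0.07442
Case 3: f = 0.03636
Ranking (highest first): 2, 1, 3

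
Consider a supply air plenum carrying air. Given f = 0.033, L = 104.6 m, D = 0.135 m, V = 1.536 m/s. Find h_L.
Formula: h_L = f \frac{L}{D} \frac{V^2}{2g}
h_L = 0.033·(104.6/0.135)·1.536²/(2·9.81) = 3.075 m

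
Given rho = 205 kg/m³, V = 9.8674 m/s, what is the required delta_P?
Formula: V = \sqrt{\frac{2 \Delta P}{\rho}}
Substituting knowns: 9.8674 = √(2·(delta_P·1000)/205)
Solving for delta_P: delta_P = 9.8674²·205/2/1000 = 9.98 kPa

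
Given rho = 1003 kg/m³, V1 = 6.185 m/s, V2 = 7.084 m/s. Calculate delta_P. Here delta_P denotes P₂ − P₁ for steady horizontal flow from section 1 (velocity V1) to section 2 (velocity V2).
Formula: \Delta P = \frac{1}{2} \rho (V_1^2 - V_2^2)
delta_P = 0.5·1003·(6.185² − 7.084²)/1000 = -5.982 kPa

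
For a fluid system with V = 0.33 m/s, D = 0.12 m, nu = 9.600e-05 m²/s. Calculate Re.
Formula: Re = \frac{V D}{\nu}
Re = 0.33·0.12/9.600e-05 = 412.5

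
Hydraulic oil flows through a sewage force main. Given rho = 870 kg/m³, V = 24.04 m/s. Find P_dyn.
Formula: P_{dyn} = \frac{1}{2} \rho V^2
P_dyn = 0.5·870·24.04²/1000 = 251.4 kPa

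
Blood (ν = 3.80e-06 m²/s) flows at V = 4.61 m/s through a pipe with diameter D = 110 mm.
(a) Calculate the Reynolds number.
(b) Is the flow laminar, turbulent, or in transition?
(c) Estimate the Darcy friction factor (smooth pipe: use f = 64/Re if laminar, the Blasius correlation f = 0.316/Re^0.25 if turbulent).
(a) Re = V·D/ν = 4.61·0.11/3.80e-06 = 133450
(b) Flow regime: turbulent (Re > 4000)
(c) Friction factor: f = 0.316/Re^0.25 = 0.316/133450^0.25 = 0.01653 (Blasius is strictly valid for Re ≲ 1e5; used here as the smooth-pipe estimate the problem specifies)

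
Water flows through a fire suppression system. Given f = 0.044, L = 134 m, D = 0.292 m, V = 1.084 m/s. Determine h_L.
Formula: h_L = f \frac{L}{D} \frac{V^2}{2g}
h_L = 0.044·(134/0.292)·1.084²/(2·9.81) = 1.209 m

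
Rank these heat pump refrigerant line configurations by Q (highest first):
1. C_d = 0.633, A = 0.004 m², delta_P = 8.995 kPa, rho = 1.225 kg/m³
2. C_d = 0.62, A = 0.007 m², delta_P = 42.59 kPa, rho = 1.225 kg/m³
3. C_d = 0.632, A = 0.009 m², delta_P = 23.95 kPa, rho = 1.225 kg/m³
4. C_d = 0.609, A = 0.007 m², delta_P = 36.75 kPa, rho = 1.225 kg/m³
Case 1: Q = 306.8 L/s
Case 2: Q = 1144 L/s
Case 3: Q = 1125 L/s
Case 4: Q = 1044 L/s
Ranking (highest first): 2, 3, 4, 1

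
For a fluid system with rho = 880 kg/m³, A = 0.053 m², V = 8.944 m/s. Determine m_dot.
Formula: \dot{m} = \rho A V
m_dot = 880·0.053·8.944 = 417.1 kg/s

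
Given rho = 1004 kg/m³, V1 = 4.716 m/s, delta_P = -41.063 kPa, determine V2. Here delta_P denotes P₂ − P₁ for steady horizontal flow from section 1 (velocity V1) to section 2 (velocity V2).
Formula: \Delta P = \frac{1}{2} \rho (V_1^2 - V_2^2)
Substituting knowns: -41.063 = 0.5·1004·(4.716² − V2²)/1000
Solving for V2: V2 = √(4.716² − 2·(-41.063·1000)/1004) = 10.2 m/s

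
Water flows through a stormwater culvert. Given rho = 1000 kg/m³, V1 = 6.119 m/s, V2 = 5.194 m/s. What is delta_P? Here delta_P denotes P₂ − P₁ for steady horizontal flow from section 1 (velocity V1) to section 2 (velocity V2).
Formula: \Delta P = \frac{1}{2} \rho (V_1^2 - V_2^2)
delta_P = 0.5·1000·(6.119² − 5.194²)/1000 = 5.232 kPa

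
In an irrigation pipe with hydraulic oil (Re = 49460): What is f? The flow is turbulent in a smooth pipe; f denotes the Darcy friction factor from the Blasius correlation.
Formula: f = \frac{0.316}{Re^{0.25}}
f = 0.316/49460^0.25 = 0.02119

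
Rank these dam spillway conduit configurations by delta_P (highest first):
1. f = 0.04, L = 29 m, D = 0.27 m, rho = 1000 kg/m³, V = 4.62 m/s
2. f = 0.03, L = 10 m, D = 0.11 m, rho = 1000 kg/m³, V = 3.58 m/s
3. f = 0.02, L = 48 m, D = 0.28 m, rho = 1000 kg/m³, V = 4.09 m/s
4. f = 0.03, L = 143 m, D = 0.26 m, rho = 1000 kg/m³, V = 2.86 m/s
Case 1: delta_P = 45.85 kPa
Case 2: delta_P = 17.48 kPa
Case 3: delta_P = 28.68 kPa
Case 4: delta_P = 67.48 kPa
Ranking (highest first): 4, 1, 3, 2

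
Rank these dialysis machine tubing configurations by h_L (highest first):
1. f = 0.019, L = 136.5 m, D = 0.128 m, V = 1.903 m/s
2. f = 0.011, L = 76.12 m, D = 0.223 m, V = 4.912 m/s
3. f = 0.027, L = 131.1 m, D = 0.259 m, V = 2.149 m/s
Case 1: h_L = 3.74 m
Case 2: h_L = 4.617 m
Case 3: h_L = 3.217 m
Ranking (highest first): 2, 1, 3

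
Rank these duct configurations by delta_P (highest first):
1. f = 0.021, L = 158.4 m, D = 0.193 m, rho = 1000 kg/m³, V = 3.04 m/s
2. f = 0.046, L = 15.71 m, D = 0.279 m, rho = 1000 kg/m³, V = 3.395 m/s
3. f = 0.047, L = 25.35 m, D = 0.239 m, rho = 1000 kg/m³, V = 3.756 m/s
Case 1: delta_P = 79.64 kPa
Case 2: delta_P = 14.93 kPa
Case 3: delta_P = 35.16 kPa
Ranking (highest first): 1, 3, 2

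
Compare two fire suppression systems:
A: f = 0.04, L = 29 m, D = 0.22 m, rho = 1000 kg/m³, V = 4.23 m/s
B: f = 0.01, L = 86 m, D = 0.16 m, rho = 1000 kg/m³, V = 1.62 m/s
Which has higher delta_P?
delta_P(A) = 47.17 kPa, delta_P(B) = 7.053 kPa. Answer: A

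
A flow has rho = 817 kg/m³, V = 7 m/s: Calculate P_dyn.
Formula: P_{dyn} = \frac{1}{2} \rho V^2
P_dyn = 0.5·817·7²/1000 = 20.02 kPa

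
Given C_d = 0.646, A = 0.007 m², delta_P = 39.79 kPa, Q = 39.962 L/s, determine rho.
Formula: Q = C_d A \sqrt{\frac{2 \Delta P}{\rho}}
Substituting knowns: 39.962 = 0.646·0.007·√(2·(39.79·1000)/rho)·1000
Solving for rho: rho = 2·(39.79·1000)/((39.962/1000)/(0.646·0.007))² = 1019 kg/m³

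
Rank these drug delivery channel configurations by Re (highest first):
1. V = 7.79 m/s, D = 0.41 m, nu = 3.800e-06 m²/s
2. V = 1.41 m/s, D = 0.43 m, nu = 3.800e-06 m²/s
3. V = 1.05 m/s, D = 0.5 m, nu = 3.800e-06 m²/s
Case 1: Re = 840500
Case 2: Re = 159553
Case 3: Re = 138158
Ranking (highest first): 1, 2, 3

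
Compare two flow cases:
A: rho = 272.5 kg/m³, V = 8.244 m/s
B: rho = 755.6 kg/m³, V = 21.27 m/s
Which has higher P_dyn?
P_dyn(A) = 9.26 kPa, P_dyn(B) = 170.9 kPa. Answer: B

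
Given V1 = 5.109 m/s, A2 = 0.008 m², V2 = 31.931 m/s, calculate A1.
Formula: V_2 = \frac{A_1 V_1}{A_2}
Substituting knowns: 31.931 = A1·5.109/0.008
Solving for A1: A1 = 31.931·0.008/5.109 = 0.05 m²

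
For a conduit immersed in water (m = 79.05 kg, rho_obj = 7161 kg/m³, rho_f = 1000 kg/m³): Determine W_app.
Formula: W_{app} = mg\left(1 - \frac{\rho_f}{\rho_{obj}}\right)
W_app = 79.05·9.81·(1 − 1000/7161) = 667.2 N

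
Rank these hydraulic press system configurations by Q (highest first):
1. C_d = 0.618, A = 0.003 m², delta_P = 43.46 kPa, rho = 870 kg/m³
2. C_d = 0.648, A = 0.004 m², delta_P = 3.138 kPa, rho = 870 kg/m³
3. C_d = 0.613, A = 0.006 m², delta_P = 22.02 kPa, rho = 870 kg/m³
Case 1: Q = 18.53 L/s
Case 2: Q = 6.962 L/s
Case 3: Q = 26.17 L/s
Ranking (highest first): 3, 1, 2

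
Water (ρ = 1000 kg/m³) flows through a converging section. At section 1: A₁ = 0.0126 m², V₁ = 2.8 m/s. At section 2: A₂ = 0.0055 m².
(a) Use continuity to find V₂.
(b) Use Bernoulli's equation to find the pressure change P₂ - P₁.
(a) Continuity: A₁V₁=A₂V₂ -> V₂=A₁V₁/A₂=0.0126*2.8/0.0055=6.41 m/s
(b) Bernoulli: P₂-P₁=0.5*rho*(V₁^2-V₂^2)/1000=0.5*1000*(2.8^2-6.41^2)/1000=-16.62 kPa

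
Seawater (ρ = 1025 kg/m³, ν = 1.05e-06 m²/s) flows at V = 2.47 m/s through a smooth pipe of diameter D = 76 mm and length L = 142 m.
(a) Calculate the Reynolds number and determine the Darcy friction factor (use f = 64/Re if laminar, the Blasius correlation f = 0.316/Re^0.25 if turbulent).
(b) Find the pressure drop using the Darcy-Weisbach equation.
(a) Re = V·D/ν = 2.47·0.076/1.05e-06 = 178780 → turbulent (Re > 4000); f = 0.316/Re^0.25 = 0.316/178780^0.25 = 0.015368 (Blasius is strictly valid for Re ≲ 1e5; used here as the smooth-pipe estimate the problem specifies)
(b) Darcy-Weisbach: ΔP = f·(L/D)·½ρV²/1000 = 0.015368·(142/0.076)·½·1025·2.47²/1000 = 89.78 kPa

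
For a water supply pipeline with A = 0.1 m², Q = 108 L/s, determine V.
Formula: Q = A V
Substituting knowns: 108 = 0.1·V·1000
Solving for V: V = (108/1000)/0.1 = 1.08 m/s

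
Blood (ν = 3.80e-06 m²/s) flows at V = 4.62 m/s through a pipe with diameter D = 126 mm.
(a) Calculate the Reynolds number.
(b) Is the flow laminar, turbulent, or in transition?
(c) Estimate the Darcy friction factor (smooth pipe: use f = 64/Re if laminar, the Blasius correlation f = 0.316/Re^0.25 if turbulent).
(a) Re = V·D/ν = 4.62·0.126/3.80e-06 = 153190
(b) Flow regime: turbulent (Re > 4000)
(c) Friction factor: f = 0.316/Re^0.25 = 0.316/153190^0.25 = 0.01597 (Blasius is strictly valid for Re ≲ 1e5; used here as the smooth-pipe estimate the problem specifies)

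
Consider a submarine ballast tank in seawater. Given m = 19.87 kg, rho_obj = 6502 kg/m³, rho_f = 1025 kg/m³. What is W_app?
Formula: W_{app} = mg\left(1 - \frac{\rho_f}{\rho_{obj}}\right)
W_app = 19.87·9.81·(1 − 1025/6502) = 164.2 N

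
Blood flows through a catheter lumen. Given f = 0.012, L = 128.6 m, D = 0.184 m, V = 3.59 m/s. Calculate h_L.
Formula: h_L = f \frac{L}{D} \frac{V^2}{2g}
h_L = 0.012·(128.6/0.184)·3.59²/(2·9.81) = 5.509 m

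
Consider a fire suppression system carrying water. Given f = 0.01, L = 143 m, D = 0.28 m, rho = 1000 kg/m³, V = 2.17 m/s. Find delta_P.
Formula: \Delta P = f \frac{L}{D} \frac{\rho V^2}{2}
delta_P = 0.01·(143/0.28)·0.5·1000·2.17²/1000 = 12.02 kPa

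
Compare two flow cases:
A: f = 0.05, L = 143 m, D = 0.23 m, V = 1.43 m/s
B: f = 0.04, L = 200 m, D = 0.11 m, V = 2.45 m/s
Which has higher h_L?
h_L(A) = 3.24 m, h_L(B) = 22.25 m. Answer: B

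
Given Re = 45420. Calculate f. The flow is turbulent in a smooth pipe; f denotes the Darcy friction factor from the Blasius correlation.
Formula: f = \frac{0.316}{Re^{0.25}}
f = 0.316/45420^0.25 = 0.02165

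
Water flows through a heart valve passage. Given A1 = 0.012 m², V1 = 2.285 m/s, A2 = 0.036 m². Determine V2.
Formula: V_2 = \frac{A_1 V_1}{A_2}
V2 = 0.012·2.285/0.036 = 0.7617 m/s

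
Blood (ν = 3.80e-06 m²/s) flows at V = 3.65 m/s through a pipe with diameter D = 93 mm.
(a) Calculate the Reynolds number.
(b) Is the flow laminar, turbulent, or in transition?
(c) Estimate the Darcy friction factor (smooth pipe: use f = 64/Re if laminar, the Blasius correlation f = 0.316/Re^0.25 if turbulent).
(a) Re = V·D/ν = 3.65·0.093/3.80e-06 = 89329
(b) Flow regime: turbulent (Re > 4000)
(c) Friction factor: f = 0.316/Re^0.25 = 0.316/89329^0.25 = 0.01828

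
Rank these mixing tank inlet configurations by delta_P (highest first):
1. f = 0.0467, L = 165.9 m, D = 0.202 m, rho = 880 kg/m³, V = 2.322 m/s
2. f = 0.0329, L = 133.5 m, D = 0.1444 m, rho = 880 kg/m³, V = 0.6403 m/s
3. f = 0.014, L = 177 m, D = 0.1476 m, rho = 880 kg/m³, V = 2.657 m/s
Case 1: delta_P = 90.99 kPa
Case 2: delta_P = 5.487 kPa
Case 3: delta_P = 52.15 kPa
Ranking (highest first): 1, 3, 2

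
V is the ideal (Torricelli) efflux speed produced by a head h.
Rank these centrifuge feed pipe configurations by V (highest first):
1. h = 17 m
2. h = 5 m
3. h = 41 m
Case 1: V = 18.26 m/s
Case 2: V = 9.905 m/s
Case 3: V = 28.36 m/s
Ranking (highest first): 3, 1, 2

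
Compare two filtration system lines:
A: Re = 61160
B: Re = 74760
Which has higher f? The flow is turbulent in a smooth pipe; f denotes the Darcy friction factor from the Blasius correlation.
f(A) = 0.02009, f(B) = 0.01911. Answer: A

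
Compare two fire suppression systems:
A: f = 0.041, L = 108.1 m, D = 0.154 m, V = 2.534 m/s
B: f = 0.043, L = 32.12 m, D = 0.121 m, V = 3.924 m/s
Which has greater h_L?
h_L(A) = 9.419 m, h_L(B) = 8.958 m. Answer: A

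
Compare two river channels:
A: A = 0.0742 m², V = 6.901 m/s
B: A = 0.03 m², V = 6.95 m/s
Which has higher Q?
Q(A) = 512.1 L/s, Q(B) = 208.5 L/s. Answer: A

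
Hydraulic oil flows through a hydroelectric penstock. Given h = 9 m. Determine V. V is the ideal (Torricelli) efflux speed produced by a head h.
Formula: V = \sqrt{2 g h}
V = √(2·9.81·9) = 13.29 m/s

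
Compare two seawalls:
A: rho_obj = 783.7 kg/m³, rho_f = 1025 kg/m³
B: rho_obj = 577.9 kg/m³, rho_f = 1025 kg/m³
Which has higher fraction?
fraction(A) = 0.7646, fraction(B) = 0.5638. Answer: A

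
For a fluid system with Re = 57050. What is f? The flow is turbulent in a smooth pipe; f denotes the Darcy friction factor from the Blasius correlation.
Formula: f = \frac{0.316}{Re^{0.25}}
f = 0.316/57050^0.25 = 0.02045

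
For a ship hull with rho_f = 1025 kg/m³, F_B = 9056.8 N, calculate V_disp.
Formula: F_B = \rho_f g V_{disp}
Substituting knowns: 9056.8 = 1025·9.81·V_disp
Solving for V_disp: V_disp = 9056.8/(1025·9.81) = 0.9007 m³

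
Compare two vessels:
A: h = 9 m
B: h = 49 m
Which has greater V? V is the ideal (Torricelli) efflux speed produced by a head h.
V(A) = 13.29 m/s, V(B) = 31.01 m/s. Answer: B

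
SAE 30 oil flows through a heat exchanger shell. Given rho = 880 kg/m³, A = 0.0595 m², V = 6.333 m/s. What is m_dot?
Formula: \dot{m} = \rho A V
m_dot = 880·0.0595·6.333 = 331.6 kg/s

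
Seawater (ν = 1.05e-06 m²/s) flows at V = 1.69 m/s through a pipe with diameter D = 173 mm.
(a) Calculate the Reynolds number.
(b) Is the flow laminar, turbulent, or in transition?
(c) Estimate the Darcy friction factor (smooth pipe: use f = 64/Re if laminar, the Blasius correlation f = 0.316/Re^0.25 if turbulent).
(a) Re = V·D/ν = 1.69·0.173/1.05e-06 = 278450
(b) Flow regime: turbulent (Re > 4000)
(c) Friction factor: f = 0.316/Re^0.25 = 0.316/278450^0.25 = 0.01376 (Blasius is strictly valid for Re ≲ 1e5; used here as the smooth-pipe estimate the problem specifies)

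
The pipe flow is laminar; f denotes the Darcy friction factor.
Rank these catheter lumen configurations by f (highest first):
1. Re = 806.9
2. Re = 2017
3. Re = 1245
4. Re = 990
Case 1: f = 0.07932
Case 2: f = 0.03173
Case 3: f = 0.05141
Case 4: f = 0.06465
Ranking (highest first): 1, 4, 3, 2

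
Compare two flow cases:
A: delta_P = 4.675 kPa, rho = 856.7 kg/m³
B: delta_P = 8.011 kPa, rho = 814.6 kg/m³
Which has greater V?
V(A) = 3.304 m/s, V(B) = 4.435 m/s. Answer: B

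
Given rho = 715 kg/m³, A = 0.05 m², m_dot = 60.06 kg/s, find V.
Formula: \dot{m} = \rho A V
Substituting knowns: 60.06 = 715·0.05·V
Solving for V: V = 60.06/(715·0.05) = 1.68 m/s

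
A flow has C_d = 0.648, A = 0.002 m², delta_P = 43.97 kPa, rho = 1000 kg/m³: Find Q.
Formula: Q = C_d A \sqrt{\frac{2 \Delta P}{\rho}}
Q = 0.648·0.002·√(2·(43.97·1000)/1000)·1000 = 12.15 L/s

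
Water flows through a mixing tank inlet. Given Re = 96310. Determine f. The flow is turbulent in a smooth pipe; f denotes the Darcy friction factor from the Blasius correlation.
Formula: f = \frac{0.316}{Re^{0.25}}
f = 0.316/96310^0.25 = 0.01794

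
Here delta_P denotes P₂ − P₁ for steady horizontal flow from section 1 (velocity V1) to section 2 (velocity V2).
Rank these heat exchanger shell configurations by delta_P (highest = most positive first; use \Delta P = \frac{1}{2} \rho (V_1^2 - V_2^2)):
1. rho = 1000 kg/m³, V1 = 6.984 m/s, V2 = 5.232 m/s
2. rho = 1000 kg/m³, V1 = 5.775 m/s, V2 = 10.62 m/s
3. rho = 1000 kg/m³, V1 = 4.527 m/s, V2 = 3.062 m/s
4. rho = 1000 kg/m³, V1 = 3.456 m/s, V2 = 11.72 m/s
Case 1: delta_P = 10.7 kPa
Case 2: delta_P = -39.72 kPa
Case 3: delta_P = 5.559 kPa
Case 4: delta_P = -62.71 kPa
Ranking (highest first): 1, 3, 2, 4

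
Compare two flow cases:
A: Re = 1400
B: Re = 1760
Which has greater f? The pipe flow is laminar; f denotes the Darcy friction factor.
f(A) = 0.04571, f(B) = 0.03636. Answer: A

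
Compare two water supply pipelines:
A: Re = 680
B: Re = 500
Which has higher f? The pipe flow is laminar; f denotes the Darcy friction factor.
f(A) = 0.09412, f(B) = 0.128. Answer: B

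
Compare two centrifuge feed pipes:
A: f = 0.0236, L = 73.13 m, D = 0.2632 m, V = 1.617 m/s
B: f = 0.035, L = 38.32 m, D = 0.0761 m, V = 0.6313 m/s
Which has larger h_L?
h_L(A) = 0.8739 m, h_L(B) = 0.358 m. Answer: A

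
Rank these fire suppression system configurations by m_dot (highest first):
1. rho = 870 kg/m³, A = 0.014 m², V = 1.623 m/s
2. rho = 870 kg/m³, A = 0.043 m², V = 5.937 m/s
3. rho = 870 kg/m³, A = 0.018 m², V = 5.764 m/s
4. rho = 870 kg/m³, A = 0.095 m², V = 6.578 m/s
Case 1: m_dot = 19.77 kg/s
Case 2: m_dot = 222.1 kg/s
Case 3: m_dot = 90.26 kg/s
Case 4: m_dot = 543.7 kg/s
Ranking (highest first): 4, 2, 3, 1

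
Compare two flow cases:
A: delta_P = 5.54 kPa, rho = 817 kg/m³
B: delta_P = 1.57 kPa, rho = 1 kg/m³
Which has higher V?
V(A) = 3.683 m/s, V(B) = 56.04 m/s. Answer: B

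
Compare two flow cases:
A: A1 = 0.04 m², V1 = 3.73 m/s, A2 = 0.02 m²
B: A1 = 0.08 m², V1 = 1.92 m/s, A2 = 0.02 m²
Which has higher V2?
V2(A) = 7.46 m/s, V2(B) = 7.68 m/s. Answer: B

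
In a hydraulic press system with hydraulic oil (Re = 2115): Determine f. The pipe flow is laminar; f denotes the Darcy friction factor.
Formula: f = \frac{64}{Re}
f = 64/2115 = 0.03026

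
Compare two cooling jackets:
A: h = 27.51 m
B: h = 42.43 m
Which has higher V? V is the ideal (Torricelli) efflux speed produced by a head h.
V(A) = 23.23 m/s, V(B) = 28.85 m/s. Answer: B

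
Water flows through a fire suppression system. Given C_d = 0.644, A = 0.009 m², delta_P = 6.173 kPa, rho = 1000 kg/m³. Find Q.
Formula: Q = C_d A \sqrt{\frac{2 \Delta P}{\rho}}
Q = 0.644·0.009·√(2·(6.173·1000)/1000)·1000 = 20.37 L/s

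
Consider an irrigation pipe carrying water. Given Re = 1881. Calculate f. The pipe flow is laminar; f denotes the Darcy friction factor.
Formula: f = \frac{64}{Re}
f = 64/1881 = 0.03402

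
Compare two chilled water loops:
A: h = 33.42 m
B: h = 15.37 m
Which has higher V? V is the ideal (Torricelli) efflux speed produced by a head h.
V(A) = 25.61 m/s, V(B) = 17.37 m/s. Answer: A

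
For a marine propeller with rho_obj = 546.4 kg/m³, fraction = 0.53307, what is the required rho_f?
Formula: f_{sub} = \frac{\rho_{obj}}{\rho_f}
Substituting knowns: 0.53307 = 546.4/rho_f
Solving for rho_f: rho_f = 546.4/0.53307 = 1025 kg/m³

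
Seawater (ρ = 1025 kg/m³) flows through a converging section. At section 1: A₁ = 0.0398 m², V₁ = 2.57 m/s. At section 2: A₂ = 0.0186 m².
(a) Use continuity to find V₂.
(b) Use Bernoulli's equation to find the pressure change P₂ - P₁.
(a) Continuity: A₁V₁=A₂V₂ -> V₂=A₁V₁/A₂=0.0398*2.57/0.0186=5.50 m/s
(b) Bernoulli: P₂-P₁=0.5*rho*(V₁^2-V₂^2)/1000=0.5*1025*(2.57^2-5.50^2)/1000=-12.12 kPa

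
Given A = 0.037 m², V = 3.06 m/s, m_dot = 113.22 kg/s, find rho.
Formula: \dot{m} = \rho A V
Substituting knowns: 113.22 = rho·0.037·3.06
Solving for rho: rho = 113.22/(0.037·3.06) = 1000 kg/m³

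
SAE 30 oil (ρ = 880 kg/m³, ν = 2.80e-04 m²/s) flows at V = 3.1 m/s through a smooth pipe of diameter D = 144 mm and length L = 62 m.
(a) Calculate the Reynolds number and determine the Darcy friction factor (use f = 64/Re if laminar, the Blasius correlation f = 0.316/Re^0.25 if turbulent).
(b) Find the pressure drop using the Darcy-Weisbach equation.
(a) Re = V·D/ν = 3.1·0.144/2.80e-04 = 1594.3 → laminar (Re < 2300); f = 64/Re = 64/1594.3 = 0.040143
(b) Darcy-Weisbach: ΔP = f·(L/D)·½ρV²/1000 = 0.040143·(62/0.144)·½·880·3.1²/1000 = 73.08 kPa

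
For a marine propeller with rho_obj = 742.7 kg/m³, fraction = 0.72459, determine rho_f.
Formula: f_{sub} = \frac{\rho_{obj}}{\rho_f}
Substituting knowns: 0.72459 = 742.7/rho_f
Solving for rho_f: rho_f = 742.7/0.72459 = 1025 kg/m³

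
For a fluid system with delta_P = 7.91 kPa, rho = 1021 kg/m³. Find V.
Formula: V = \sqrt{\frac{2 \Delta P}{\rho}}
V = √(2·(7.91·1000)/1021) = 3.936 m/s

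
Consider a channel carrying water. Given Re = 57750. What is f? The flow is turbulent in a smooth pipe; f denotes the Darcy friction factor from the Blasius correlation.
Formula: f = \frac{0.316}{Re^{0.25}}
f = 0.316/57750^0.25 = 0.02038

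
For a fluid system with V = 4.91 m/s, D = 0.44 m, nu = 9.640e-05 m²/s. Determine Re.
Formula: Re = \frac{V D}{\nu}
Re = 4.91·0.44/9.640e-05 = 22411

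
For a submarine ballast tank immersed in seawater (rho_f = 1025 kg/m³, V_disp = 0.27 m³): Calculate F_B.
Formula: F_B = \rho_f g V_{disp}
F_B = 1025·9.81·0.27 = 2715 N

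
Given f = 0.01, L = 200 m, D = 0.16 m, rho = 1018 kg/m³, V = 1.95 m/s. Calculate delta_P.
Formula: \Delta P = f \frac{L}{D} \frac{\rho V^2}{2}
delta_P = 0.01·(200/0.16)·0.5·1018·1.95²/1000 = 24.19 kPa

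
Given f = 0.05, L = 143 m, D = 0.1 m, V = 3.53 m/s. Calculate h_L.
Formula: h_L = f \frac{L}{D} \frac{V^2}{2g}
h_L = 0.05·(143/0.1)·3.53²/(2·9.81) = 45.41 m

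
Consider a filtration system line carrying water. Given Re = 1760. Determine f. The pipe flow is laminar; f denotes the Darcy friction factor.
Formula: f = \frac{64}{Re}
f = 64/1760 = 0.03636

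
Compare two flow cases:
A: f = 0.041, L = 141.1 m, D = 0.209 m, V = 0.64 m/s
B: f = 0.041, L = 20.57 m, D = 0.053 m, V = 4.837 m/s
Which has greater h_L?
h_L(A) = 0.5779 m, h_L(B) = 18.98 m. Answer: B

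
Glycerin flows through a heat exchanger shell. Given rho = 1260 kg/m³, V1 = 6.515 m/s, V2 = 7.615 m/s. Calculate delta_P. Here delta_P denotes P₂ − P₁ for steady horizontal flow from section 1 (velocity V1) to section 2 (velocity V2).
Formula: \Delta P = \frac{1}{2} \rho (V_1^2 - V_2^2)
delta_P = 0.5·1260·(6.515² − 7.615²)/1000 = -9.792 kPa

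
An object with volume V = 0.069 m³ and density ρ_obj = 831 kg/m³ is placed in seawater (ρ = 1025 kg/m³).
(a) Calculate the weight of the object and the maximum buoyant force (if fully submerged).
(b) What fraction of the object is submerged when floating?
(a) W=rho_obj*g*V=831*9.81*0.069=562.5 N; F_B(max)=rho*g*V=1025*9.81*0.069=693.8 N
(b) Floating fraction=rho_obj/rho=831/1025=0.811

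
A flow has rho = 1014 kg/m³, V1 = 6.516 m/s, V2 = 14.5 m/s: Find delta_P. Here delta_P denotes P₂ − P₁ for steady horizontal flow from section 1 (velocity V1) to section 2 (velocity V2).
Formula: \Delta P = \frac{1}{2} \rho (V_1^2 - V_2^2)
delta_P = 0.5·1014·(6.516² − 14.5²)/1000 = -85.07 kPa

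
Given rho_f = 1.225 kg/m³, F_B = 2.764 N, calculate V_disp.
Formula: F_B = \rho_f g V_{disp}
Substituting knowns: 2.764 = 1.225·9.81·V_disp
Solving for V_disp: V_disp = 2.764/(1.225·9.81) = 0.23 m³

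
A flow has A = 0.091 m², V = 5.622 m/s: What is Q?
Formula: Q = A V
Q = 0.091·5.622·1000 = 511.6 L/s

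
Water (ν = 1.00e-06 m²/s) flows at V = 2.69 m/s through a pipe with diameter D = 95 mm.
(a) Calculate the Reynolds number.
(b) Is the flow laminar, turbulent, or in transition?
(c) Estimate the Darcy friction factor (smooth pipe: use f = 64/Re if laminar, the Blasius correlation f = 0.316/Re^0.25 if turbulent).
(a) Re = V·D/ν = 2.69·0.095/1.00e-06 = 255550
(b) Flow regime: turbulent (Re > 4000)
(c) Friction factor: f = 0.316/Re^0.25 = 0.316/255550^0.25 = 0.01405 (Blasius is strictly valid for Re ≲ 1e5; used here as the smooth-pipe estimate the problem specifies)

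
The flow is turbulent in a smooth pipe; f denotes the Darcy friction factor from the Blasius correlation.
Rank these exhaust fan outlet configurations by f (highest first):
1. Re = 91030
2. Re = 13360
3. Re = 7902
Case 1: f = 0.01819
Case 2: f = 0.02939
Case 3: f = 0.03352
Ranking (highest first): 3, 2, 1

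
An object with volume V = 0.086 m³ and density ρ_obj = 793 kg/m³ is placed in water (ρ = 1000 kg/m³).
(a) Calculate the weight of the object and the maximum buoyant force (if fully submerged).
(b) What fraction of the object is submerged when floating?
(a) W=rho_obj*g*V=793*9.81*0.086=669.0 N; F_B(max)=rho*g*V=1000*9.81*0.086=843.7 N
(b) Floating fraction=rho_obj/rho=793/1000=0.793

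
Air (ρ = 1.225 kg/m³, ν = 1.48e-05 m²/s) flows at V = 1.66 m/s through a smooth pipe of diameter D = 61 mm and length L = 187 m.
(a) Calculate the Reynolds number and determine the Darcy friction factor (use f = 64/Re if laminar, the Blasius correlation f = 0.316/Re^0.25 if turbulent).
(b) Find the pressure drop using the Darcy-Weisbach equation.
(a) Re = V·D/ν = 1.66·0.061/1.48e-05 = 6841.9 → turbulent (Re > 4000); f = 0.316/Re^0.25 = 0.316/6841.9^0.25 = 0.034745
(b) Darcy-Weisbach: ΔP = f·(L/D)·½ρV²/1000 = 0.034745·(187/0.061)·½·1.225·1.66²/1000 = 0.1798 kPa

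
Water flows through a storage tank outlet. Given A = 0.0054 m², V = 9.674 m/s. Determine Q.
Formula: Q = A V
Q = 0.0054·9.674·1000 = 52.24 L/s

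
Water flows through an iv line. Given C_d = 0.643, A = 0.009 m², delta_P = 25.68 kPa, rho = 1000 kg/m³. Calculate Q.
Formula: Q = C_d A \sqrt{\frac{2 \Delta P}{\rho}}
Q = 0.643·0.009·√(2·(25.68·1000)/1000)·1000 = 41.47 L/s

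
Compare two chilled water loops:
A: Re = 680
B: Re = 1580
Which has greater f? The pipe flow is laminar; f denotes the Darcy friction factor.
f(A) = 0.09412, f(B) = 0.04051. Answer: A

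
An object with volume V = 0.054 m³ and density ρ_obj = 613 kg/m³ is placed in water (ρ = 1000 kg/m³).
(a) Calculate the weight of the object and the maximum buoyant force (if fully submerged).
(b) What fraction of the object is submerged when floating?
(a) W=rho_obj*g*V=613*9.81*0.054=324.7 N; F_B(max)=rho*g*V=1000*9.81*0.054=529.7 N
(b) Floating fraction=rho_obj/rho=613/1000=0.613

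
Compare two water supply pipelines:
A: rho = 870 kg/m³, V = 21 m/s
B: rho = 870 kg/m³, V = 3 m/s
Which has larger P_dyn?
P_dyn(A) = 191.8 kPa, P_dyn(B) = 3.915 kPa. Answer: A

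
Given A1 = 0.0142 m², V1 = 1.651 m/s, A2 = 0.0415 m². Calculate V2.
Formula: V_2 = \frac{A_1 V_1}{A_2}
V2 = 0.0142·1.651/0.0415 = 0.5649 m/s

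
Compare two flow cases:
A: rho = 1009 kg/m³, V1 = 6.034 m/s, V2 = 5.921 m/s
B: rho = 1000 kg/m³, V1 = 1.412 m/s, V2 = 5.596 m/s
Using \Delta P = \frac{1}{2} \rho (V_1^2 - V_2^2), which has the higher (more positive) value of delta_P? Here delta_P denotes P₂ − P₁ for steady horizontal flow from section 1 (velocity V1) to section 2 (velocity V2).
delta_P(A) = 0.6815 kPa, delta_P(B) = -14.66 kPa. Answer: A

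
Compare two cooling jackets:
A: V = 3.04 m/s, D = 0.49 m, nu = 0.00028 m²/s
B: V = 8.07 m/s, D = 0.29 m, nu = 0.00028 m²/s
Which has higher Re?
Re(A) = 5320, Re(B) = 8358. Answer: B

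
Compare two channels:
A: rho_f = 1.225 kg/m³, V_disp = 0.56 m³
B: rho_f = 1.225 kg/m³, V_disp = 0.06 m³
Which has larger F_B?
F_B(A) = 6.73 N, F_B(B) = 0.721 N. Answer: A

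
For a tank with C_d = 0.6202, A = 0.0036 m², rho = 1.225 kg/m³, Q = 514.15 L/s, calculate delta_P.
Formula: Q = C_d A \sqrt{\frac{2 \Delta P}{\rho}}
Substituting knowns: 514.15 = 0.6202·0.0036·√(2·(delta_P·1000)/1.225)·1000
Solving for delta_P: delta_P = ((514.15/1000)/(0.6202·0.0036))²·1.225/2/1000 = 32.48 kPa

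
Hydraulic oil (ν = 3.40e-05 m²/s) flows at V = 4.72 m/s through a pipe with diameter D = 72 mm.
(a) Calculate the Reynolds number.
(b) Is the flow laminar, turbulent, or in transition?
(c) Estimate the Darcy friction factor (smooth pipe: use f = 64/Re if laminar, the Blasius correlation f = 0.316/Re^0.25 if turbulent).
(a) Re = V·D/ν = 4.72·0.072/3.40e-05 = 9995.3
(b) Flow regime: turbulent (Re > 4000)
(c) Friction factor: f = 0.316/Re^0.25 = 0.316/9995.3^0.25 = 0.0316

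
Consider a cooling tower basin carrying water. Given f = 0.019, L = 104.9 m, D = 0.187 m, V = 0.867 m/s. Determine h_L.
Formula: h_L = f \frac{L}{D} \frac{V^2}{2g}
h_L = 0.019·(104.9/0.187)·0.867²/(2·9.81) = 0.4083 m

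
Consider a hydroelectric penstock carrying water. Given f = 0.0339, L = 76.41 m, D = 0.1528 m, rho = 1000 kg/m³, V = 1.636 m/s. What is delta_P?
Formula: \Delta P = f \frac{L}{D} \frac{\rho V^2}{2}
delta_P = 0.0339·(76.41/0.1528)·0.5·1000·1.636²/1000 = 22.69 kPa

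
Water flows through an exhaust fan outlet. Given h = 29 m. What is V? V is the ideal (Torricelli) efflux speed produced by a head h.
Formula: V = \sqrt{2 g h}
V = √(2·9.81·29) = 23.85 m/s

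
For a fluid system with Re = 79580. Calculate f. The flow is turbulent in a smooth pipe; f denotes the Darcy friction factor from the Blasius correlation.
Formula: f = \frac{0.316}{Re^{0.25}}
f = 0.316/79580^0.25 = 0.01881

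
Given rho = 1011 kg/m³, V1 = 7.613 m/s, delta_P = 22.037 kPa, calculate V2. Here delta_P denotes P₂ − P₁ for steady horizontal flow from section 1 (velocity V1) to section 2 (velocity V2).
Formula: \Delta P = \frac{1}{2} \rho (V_1^2 - V_2^2)
Substituting knowns: 22.037 = 0.5·1011·(7.613² − V2²)/1000
Solving for V2: V2 = √(7.613² − 2·(22.037·1000)/1011) = 3.79 m/s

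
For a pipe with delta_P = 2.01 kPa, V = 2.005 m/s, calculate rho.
Formula: V = \sqrt{\frac{2 \Delta P}{\rho}}
Substituting knowns: 2.005 = √(2·(2.01·1000)/rho)
Solving for rho: rho = 2·(2.01·1000)/2.005² = 1000 kg/m³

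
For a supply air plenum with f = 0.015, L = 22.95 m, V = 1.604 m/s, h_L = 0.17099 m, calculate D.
Formula: h_L = f \frac{L}{D} \frac{V^2}{2g}
Substituting knowns: 0.17099 = 0.015·(22.95/D)·1.604²/(2·9.81)
Solving for D: D = 0.015·22.95·1.604²/(2·9.81·0.17099) = 0.264 m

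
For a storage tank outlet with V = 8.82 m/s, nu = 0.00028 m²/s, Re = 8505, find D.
Formula: Re = \frac{V D}{\nu}
Substituting knowns: 8505 = 8.82·D/0.00028
Solving for D: D = 8505·0.00028/8.82 = 0.27 m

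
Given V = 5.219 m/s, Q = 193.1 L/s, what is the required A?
Formula: Q = A V
Substituting knowns: 193.1 = A·5.219·1000
Solving for A: A = (193.1/1000)/5.219 = 0.037 m²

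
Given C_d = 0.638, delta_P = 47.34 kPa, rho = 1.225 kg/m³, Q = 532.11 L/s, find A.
Formula: Q = C_d A \sqrt{\frac{2 \Delta P}{\rho}}
Substituting knowns: 532.11 = 0.638·A·√(2·(47.34·1000)/1.225)·1000
Solving for A: A = (532.11/1000)/(0.638·√(2·(47.34·1000)/1.225)) = 0.003 m²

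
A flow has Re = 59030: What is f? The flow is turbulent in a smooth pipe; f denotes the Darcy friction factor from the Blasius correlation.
Formula: f = \frac{0.316}{Re^{0.25}}
f = 0.316/59030^0.25 = 0.02027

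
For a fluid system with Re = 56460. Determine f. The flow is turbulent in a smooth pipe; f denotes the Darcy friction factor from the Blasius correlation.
Formula: f = \frac{0.316}{Re^{0.25}}
f = 0.316/56460^0.25 = 0.0205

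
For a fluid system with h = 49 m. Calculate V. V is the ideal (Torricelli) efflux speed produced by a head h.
Formula: V = \sqrt{2 g h}
V = √(2·9.81·49) = 31.01 m/s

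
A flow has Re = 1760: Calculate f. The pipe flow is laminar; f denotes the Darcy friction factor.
Formula: f = \frac{64}{Re}
f = 64/1760 = 0.03636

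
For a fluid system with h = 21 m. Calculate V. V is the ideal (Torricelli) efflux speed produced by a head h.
Formula: V = \sqrt{2 g h}
V = √(2·9.81·21) = 20.3 m/s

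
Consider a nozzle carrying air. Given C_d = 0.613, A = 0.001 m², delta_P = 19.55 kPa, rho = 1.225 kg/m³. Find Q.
Formula: Q = C_d A \sqrt{\frac{2 \Delta P}{\rho}}
Q = 0.613·0.001·√(2·(19.55·1000)/1.225)·1000 = 109.5 L/s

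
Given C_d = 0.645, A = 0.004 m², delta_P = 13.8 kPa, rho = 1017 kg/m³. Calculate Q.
Formula: Q = C_d A \sqrt{\frac{2 \Delta P}{\rho}}
Q = 0.645·0.004·√(2·(13.8·1000)/1017)·1000 = 13.44 L/s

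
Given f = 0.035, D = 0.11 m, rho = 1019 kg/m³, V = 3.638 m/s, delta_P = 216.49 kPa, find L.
Formula: \Delta P = f \frac{L}{D} \frac{\rho V^2}{2}
Substituting knowns: 216.49 = 0.035·(L/0.11)·0.5·1019·3.638²/1000
Solving for L: L = (216.49·1000)·0.11/(0.035·0.5·1019·3.638²) = 100.9 m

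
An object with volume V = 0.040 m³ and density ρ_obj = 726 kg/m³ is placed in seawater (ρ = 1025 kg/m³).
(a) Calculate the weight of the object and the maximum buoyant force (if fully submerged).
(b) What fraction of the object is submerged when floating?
(a) W=rho_obj*g*V=726*9.81*0.040=284.9 N; F_B(max)=rho*g*V=1025*9.81*0.040=402.2 N
(b) Floating fraction=rho_obj/rho=726/1025=0.708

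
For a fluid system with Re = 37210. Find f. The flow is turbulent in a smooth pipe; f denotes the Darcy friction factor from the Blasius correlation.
Formula: f = \frac{0.316}{Re^{0.25}}
f = 0.316/37210^0.25 = 0.02275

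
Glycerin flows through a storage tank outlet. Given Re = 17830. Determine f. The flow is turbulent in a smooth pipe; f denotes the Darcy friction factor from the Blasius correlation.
Formula: f = \frac{0.316}{Re^{0.25}}
f = 0.316/17830^0.25 = 0.02735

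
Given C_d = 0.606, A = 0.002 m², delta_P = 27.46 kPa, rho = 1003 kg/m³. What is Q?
Formula: Q = C_d A \sqrt{\frac{2 \Delta P}{\rho}}
Q = 0.606·0.002·√(2·(27.46·1000)/1003)·1000 = 8.968 L/s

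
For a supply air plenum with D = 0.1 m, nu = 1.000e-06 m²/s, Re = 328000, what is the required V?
Formula: Re = \frac{V D}{\nu}
Substituting knowns: 328000 = V·0.1/1.000e-06
Solving for V: V = 328000·1.000e-06/0.1 = 3.28 m/s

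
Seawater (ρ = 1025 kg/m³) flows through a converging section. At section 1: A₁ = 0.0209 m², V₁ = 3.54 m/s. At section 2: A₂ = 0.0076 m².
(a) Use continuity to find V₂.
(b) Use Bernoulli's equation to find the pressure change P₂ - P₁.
(a) Continuity: A₁V₁=A₂V₂ -> V₂=A₁V₁/A₂=0.0209*3.54/0.0076=9.73 m/s
(b) Bernoulli: P₂-P₁=0.5*rho*(V₁^2-V₂^2)/1000=0.5*1025*(3.54^2-9.73^2)/1000=-42.1 kPa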